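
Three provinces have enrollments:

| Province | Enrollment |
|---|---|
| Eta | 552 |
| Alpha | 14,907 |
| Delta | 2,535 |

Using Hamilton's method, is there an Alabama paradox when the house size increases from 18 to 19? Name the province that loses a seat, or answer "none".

At 18 seats: Eta 1, Alpha 15, Delta 2.
At 19 seats: Eta 0, Alpha 16, Delta 3.
Eta drops from 1 to 0.

Eta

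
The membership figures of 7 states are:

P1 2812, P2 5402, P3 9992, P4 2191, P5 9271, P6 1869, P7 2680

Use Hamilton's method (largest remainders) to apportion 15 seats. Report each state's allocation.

Total 34217; standard divisor 34217/15 ≈ 2281.133.
Standard quotas: P1 1.2327, P2 2.3681, P3 4.3803, P4 0.9605, P5 4.0642, P6 0.8193, P7 1.1749.
Lower quotas: P1 1, P2 2, P3 4, P4 0, P5 4, P6 0, P7 1 (sum 12, leaving 3 seats).
Remainders in descending order: P4 0.9605, P6 0.8193, P3 0.3803, P2 0.3681, P1 0.2327, P7 0.1749, P5 0.0642.
Largest remainders: P4, P6, P3 receive the extra seats.

P1=1, P2=2, P3=5, P4=1, P5=4, P6=1, P7=1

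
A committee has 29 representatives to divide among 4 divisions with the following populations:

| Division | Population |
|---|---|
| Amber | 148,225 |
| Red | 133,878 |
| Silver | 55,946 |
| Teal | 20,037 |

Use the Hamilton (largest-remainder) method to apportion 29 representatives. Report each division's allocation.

Total 358086; standard divisor 358086/29 ≈ 12347.793.
Standard quotas: Amber 12.0042, Red 10.8423, Silver 4.5309, Teal 1.6227.
Lower quotas: Amber 12, Red 10, Silver 4, Teal 1 (sum 27, leaving 2 seats).
Remainders in descending order: Red 0.8423, Teal 0.6227, Silver 0.5309, Amber 0.0042.
Largest remainders: Red, Teal receive the extra seats.

Amber=12, Red=11, Silver=4, Teal=2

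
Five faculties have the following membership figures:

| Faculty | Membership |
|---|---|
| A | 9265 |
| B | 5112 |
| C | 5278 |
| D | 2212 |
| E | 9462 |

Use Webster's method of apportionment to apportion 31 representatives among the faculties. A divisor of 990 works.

A: 9, B: 5, C: 5, D: 2, E: 10

With modified divisor 990: modified quotas A 9.359, B 5.164, C 5.331, D 2.234, E 9.558.
Rounding to the nearest integer: A 9, B 5, C 5, D 2, E 10 (total 31).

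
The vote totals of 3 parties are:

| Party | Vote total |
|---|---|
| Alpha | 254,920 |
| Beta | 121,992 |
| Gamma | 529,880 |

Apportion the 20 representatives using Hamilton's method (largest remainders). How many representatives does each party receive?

Standard divisor: 906792 ÷ 20 ≈ 45339.6.
Standard quotas: Alpha 5.6225, Beta 2.6906, Gamma 11.6869.
Lower quotas: Alpha 5, Beta 2, Gamma 11 (sum 18, leaving 2 seats).
Remainders in descending order: Beta 0.6906, Gamma 0.6869, Alpha 0.6225.
The surplus seats go to Beta, Gamma.

Alpha 5, Beta 3, Gamma 12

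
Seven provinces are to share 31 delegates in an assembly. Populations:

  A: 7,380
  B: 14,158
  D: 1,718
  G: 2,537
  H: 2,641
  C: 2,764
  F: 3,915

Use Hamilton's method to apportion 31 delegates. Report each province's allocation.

A 7, B 13, D 2, G 2, H 2, C 2, F 3

The standard divisor is 35113/31 ≈ 1132.677.
Standard quotas: A 6.5155, B 12.4996, D 1.5168, G 2.2398, H 2.3316, C 2.4402, F 3.4564.
Lower quotas: A 6, B 12, D 1, G 2, H 2, C 2, F 3 (sum 28, leaving 3 seats).
Remainders in descending order: D 0.5168, A 0.5155, B 0.4996, F 0.4564, C 0.4402, H 0.3316, G 0.2398.
The surplus seats go to D, A, B.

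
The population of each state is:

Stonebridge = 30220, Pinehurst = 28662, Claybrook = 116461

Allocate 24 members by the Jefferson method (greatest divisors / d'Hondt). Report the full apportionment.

Stonebridge 4, Pinehurst 4, Claybrook 16

Standard divisor 175343/24 ≈ 7305.958; standard quotas: Stonebridge 4.136, Pinehurst 3.923, Claybrook 15.941.
Rounding down gives 4, 3, 15 = 22 seats, so the divisor must be adjusted.
With modified divisor 7000: modified quotas Stonebridge 4.317, Pinehurst 4.095, Claybrook 16.637.
Rounding down: Stonebridge 4, Pinehurst 4, Claybrook 16 (total 24).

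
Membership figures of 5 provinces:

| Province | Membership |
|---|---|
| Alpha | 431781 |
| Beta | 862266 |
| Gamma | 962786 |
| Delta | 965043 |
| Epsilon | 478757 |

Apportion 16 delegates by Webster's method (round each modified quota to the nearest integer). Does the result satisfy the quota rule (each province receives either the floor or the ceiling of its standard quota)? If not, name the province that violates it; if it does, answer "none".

none

Standard quotas: Alpha 1.867, Beta 3.728, Gamma 4.163, Delta 4.172, Epsilon 2.070.
Webster allocation: Alpha 2, Beta 4, Gamma 4, Delta 4, Epsilon 2.
Every allocation lies between the lower and upper quota.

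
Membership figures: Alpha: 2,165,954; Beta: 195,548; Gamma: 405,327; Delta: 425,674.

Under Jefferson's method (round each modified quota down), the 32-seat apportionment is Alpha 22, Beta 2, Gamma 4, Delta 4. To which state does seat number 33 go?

Priority for the next seat is population ÷ (current seats + 1).
Priorities: Alpha 94171.913, Beta 65182.667, Gamma 81065.400, Delta 85134.800.
Highest priority: Alpha.

Alpha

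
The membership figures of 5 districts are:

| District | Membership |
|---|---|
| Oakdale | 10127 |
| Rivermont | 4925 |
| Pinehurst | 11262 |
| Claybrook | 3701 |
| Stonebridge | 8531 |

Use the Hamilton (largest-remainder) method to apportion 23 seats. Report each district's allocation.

Oakdale 6, Rivermont 3, Pinehurst 7, Claybrook 2, Stonebridge 5

Total 38546; standard divisor 38546/23 ≈ 1675.913.
Standard quotas: Oakdale 6.0427, Rivermont 2.9387, Pinehurst 6.7199, Claybrook 2.2083, Stonebridge 5.0904.
Lower quotas: Oakdale 6, Rivermont 2, Pinehurst 6, Claybrook 2, Stonebridge 5 (sum 21, leaving 2 seats).
Remainders in descending order: Rivermont 0.9387, Pinehurst 0.7199, Claybrook 0.2083, Stonebridge 0.0904, Oakdale 0.0427.
Largest remainders: Rivermont, Pinehurst receive the extra seats.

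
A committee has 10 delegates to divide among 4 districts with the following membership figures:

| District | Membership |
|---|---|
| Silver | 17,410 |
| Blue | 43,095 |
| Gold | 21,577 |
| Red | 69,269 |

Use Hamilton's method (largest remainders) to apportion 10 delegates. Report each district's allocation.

Silver 1; Blue 3; Gold 1; Red 5

Total 151351; standard divisor 151351/10 ≈ 15135.1.
Standard quotas: Silver 1.1503, Blue 2.8474, Gold 1.4256, Red 4.5767.
Lower quotas: Silver 1, Blue 2, Gold 1, Red 4 (sum 8, leaving 2 seats).
Remainders in descending order: Blue 0.8474, Red 0.5767, Gold 0.4256, Silver 0.1503.
The surplus seats go to Blue, Red.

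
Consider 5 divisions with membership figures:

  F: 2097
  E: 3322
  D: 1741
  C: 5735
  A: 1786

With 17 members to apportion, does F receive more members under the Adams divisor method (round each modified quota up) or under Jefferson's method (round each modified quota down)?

Adams: F 3, E 4, D 2, C 6, A 2.
Jefferson: F 2, E 4, D 2, C 7, A 2.
F gets 3 under Adams and 2 under Jefferson.

Adams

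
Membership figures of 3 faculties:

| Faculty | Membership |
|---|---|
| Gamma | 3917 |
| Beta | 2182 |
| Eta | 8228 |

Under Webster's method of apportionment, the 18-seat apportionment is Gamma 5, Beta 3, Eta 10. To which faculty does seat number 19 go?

Priority for the next seat is population ÷ (current seats + 0.5).
Priorities: Gamma 712.182, Beta 623.429, Eta 783.619.
Highest priority: Eta.

Eta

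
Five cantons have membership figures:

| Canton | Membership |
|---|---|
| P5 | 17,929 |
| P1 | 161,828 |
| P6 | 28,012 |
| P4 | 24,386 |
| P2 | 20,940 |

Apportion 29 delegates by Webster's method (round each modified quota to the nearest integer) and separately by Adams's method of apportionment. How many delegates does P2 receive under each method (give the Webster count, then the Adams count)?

Webster: P5 2, P1 19, P6 3, P4 3, P2 2.
Adams: P5 2, P1 18, P6 3, P4 3, P2 3.
P2 gets 2 under Webster and 3 under Adams.

2 and 3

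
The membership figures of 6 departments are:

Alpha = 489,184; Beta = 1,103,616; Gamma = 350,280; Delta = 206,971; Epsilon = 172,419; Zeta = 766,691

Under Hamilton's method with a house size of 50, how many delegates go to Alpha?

Standard divisor: 3089161 ÷ 50 ≈ 61783.22.
Standard quotas: Alpha 7.9177, Beta 17.8627, Gamma 5.6695, Delta 3.3500, Epsilon 2.7907, Zeta 12.4094.
Lower quotas: Alpha 7, Beta 17, Gamma 5, Delta 3, Epsilon 2, Zeta 12 (sum 46, leaving 4 seats).
Remainders in descending order: Alpha 0.9177, Beta 0.8627, Epsilon 0.7907, Gamma 0.6695, Zeta 0.4094, Delta 0.3500.
The surplus seats go to Alpha, Beta, Epsilon, Gamma.
Alpha receives 8.

8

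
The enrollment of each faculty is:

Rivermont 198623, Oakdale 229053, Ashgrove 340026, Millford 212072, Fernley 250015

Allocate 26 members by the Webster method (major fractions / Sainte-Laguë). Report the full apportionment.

Standard divisor 1229789/26 ≈ 47299.577; standard quotas: Rivermont 4.199, Oakdale 4.843, Ashgrove 7.189, Millford 4.484, Fernley 5.286.
Rounding to the nearest integer gives 4, 5, 7, 4, 5 = 25 seats, so the divisor must be adjusted.
With modified divisor 46300: modified quotas Rivermont 4.290, Oakdale 4.947, Ashgrove 7.344, Millford 4.580, Fernley 5.400.
Rounding to the nearest integer: Rivermont 4, Oakdale 5, Ashgrove 7, Millford 5, Fernley 5 (total 26).

Rivermont: 4, Oakdale: 5, Ashgrove: 7, Millford: 5, Fernley: 5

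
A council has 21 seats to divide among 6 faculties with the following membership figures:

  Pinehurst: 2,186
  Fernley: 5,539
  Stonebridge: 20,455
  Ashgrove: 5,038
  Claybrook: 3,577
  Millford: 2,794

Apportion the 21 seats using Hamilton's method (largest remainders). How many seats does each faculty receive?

The standard divisor is 39589/21 ≈ 1885.19.
Standard quotas: Pinehurst 1.1596, Fernley 2.9382, Stonebridge 10.8504, Ashgrove 2.6724, Claybrook 1.8974, Millford 1.4821.
Lower quotas: Pinehurst 1, Fernley 2, Stonebridge 10, Ashgrove 2, Claybrook 1, Millford 1 (sum 17, leaving 4 seats).
Remainders in descending order: Fernley 0.9382, Claybrook 0.8974, Stonebridge 0.8504, Ashgrove 0.6724, Millford 0.4821, Pinehurst 0.1596.
Largest remainders: Fernley, Claybrook, Stonebridge, Ashgrove receive the extra seats.

Pinehurst: 1, Fernley: 3, Stonebridge: 11, Ashgrove: 3, Claybrook: 2, Millford: 1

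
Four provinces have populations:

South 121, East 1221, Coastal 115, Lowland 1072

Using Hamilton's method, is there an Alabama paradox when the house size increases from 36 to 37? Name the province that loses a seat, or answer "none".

At 36 seats: South 2, East 17, Coastal 2, Lowland 15.
At 37 seats: South 2, East 18, Coastal 1, Lowland 16.
Coastal drops from 2 to 1.

Coastal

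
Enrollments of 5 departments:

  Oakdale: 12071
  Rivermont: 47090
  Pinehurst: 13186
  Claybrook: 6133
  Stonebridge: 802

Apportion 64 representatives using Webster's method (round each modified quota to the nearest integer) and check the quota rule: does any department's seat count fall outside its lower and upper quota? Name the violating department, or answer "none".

Standard quotas: Oakdale 9.744, Rivermont 38.013, Pinehurst 10.644, Claybrook 4.951, Stonebridge 0.647.
Webster allocation: Oakdale 10, Rivermont 37, Pinehurst 11, Claybrook 5, Stonebridge 1.
Rivermont has quota 38.013 (lower 38, upper 39) but receives 37 — outside the quota interval.

Rivermont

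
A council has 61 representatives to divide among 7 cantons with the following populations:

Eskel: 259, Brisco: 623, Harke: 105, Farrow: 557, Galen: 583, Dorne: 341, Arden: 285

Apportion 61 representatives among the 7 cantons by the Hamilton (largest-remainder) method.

Eskel 6; Brisco 14; Harke 2; Farrow 12; Galen 13; Dorne 8; Arden 6

Standard divisor: 2753 ÷ 61 ≈ 45.131.
Standard quotas: Eskel 5.739, Brisco 13.804, Harke 2.327, Farrow 12.342, Galen 12.918, Dorne 7.556, Arden 6.315.
Lower quotas: Eskel 5, Brisco 13, Harke 2, Farrow 12, Galen 12, Dorne 7, Arden 6 (sum 57, leaving 4 seats).
Remainders in descending order: Galen 0.918, Brisco 0.804, Eskel 0.739, Dorne 0.556, Farrow 0.342, Harke 0.327, Arden 0.315.
Largest remainders: Galen, Brisco, Eskel, Dorne receive the extra seats.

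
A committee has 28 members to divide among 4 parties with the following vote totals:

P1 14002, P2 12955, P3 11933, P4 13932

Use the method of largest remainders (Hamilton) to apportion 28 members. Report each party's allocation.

P1: 8, P2: 7, P3: 6, P4: 7

Standard divisor: 52822 ÷ 28 ≈ 1886.5.
Standard quotas: P1 7.4222, P2 6.8672, P3 6.3255, P4 7.3851.
Lower quotas: P1 7, P2 6, P3 6, P4 7 (sum 26, leaving 2 seats).
Remainders in descending order: P2 0.8672, P1 0.4222, P4 0.3851, P3 0.3255.
The surplus seats go to P2, P1.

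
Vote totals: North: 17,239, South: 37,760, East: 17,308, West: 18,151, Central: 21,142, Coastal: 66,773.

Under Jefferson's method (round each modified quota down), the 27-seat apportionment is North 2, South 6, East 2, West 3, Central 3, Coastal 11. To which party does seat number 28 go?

Priority for the next seat is population ÷ (current seats + 1).
Priorities: North 5746.333, South 5394.286, East 5769.333, West 4537.750, Central 5285.500, Coastal 5564.417.
Highest priority: East.

East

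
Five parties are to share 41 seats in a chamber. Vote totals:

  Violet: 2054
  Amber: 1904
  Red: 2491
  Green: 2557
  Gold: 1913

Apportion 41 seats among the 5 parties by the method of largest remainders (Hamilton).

Violet 8; Amber 7; Red 9; Green 10; Gold 7

Standard divisor: 10919 ÷ 41 ≈ 266.317.
Standard quotas: Violet 7.713, Amber 7.149, Red 9.354, Green 9.601, Gold 7.183.
Lower quotas: Violet 7, Amber 7, Red 9, Green 9, Gold 7 (sum 39, leaving 2 seats).
Remainders in descending order: Violet 0.713, Green 0.601, Red 0.354, Gold 0.183, Amber 0.149.
Largest remainders: Violet, Green receive the extra seats.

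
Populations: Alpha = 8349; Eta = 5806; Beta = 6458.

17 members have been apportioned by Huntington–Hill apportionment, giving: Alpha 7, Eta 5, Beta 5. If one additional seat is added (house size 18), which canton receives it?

Priority for the next seat is population ÷ (√(s·(s+1))).
Priorities: Alpha 1115.682, Eta 1060.026, Beta 1179.064.
Highest priority: Beta.

Beta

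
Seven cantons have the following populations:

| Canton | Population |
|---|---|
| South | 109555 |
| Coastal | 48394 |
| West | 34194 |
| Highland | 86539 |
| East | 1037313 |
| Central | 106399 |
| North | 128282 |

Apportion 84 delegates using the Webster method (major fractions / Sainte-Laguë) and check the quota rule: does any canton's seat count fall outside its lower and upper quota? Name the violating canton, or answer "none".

East

Standard quotas: South 5.935, Coastal 2.621, West 1.852, Highland 4.688, East 56.191, Central 5.764, North 6.949.
Webster allocation: South 6, Coastal 3, West 2, Highland 5, East 55, Central 6, North 7.
East has quota 56.191 (lower 56, upper 57) but receives 55 — outside the quota interval.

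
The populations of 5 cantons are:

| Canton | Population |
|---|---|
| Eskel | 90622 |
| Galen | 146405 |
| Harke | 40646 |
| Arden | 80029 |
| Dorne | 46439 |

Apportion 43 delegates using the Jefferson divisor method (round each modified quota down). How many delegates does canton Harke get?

Standard divisor 404141/43 ≈ 9398.628; standard quotas: Eskel 9.642, Galen 15.577, Harke 4.325, Arden 8.515, Dorne 4.941.
Rounding down gives 9, 15, 4, 8, 4 = 40 seats, so the divisor must be adjusted.
With modified divisor 9000: modified quotas Eskel 10.069, Galen 16.267, Harke 4.516, Arden 8.892, Dorne 5.160.
Rounding down: Eskel 10, Galen 16, Harke 4, Arden 8, Dorne 5 (total 43).
Harke receives 4.

4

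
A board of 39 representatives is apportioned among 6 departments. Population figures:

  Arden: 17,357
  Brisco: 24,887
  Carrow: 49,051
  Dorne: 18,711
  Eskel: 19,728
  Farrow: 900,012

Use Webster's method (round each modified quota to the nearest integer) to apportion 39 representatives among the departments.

Arden 1, Brisco 1, Carrow 2, Dorne 1, Eskel 1, Farrow 33

Standard divisor 1029746/39 ≈ 26403.744; standard quotas: Arden 0.657, Brisco 0.943, Carrow 1.858, Dorne 0.709, Eskel 0.747, Farrow 34.087.
Rounding to the nearest integer gives 1, 1, 2, 1, 1, 34 = 40 seats, so the divisor must be adjusted.
With modified divisor 27300: modified quotas Arden 0.636, Brisco 0.912, Carrow 1.797, Dorne 0.685, Eskel 0.723, Farrow 32.967.
Rounding to the nearest integer: Arden 1, Brisco 1, Carrow 2, Dorne 1, Eskel 1, Farrow 33 (total 39).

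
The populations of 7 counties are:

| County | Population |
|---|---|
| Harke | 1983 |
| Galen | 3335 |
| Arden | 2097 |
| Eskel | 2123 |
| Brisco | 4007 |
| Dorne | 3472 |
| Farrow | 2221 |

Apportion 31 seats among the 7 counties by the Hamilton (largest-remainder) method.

Total 19238; standard divisor 19238/31 ≈ 620.581.
Standard quotas: Harke 3.195, Galen 5.374, Arden 3.379, Eskel 3.421, Brisco 6.457, Dorne 5.595, Farrow 3.579.
Lower quotas: Harke 3, Galen 5, Arden 3, Eskel 3, Brisco 6, Dorne 5, Farrow 3 (sum 28, leaving 3 seats).
Remainders in descending order: Dorne 0.595, Farrow 0.579, Brisco 0.457, Eskel 0.421, Arden 0.379, Galen 0.374, Harke 0.195.
The surplus seats go to Dorne, Farrow, Brisco.

Harke 3, Galen 5, Arden 3, Eskel 3, Brisco 7, Dorne 6, Farrow 4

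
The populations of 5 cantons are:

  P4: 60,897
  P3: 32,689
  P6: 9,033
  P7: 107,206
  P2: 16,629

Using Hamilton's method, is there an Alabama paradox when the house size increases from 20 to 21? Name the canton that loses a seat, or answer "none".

At 20 seats: P4 5, P3 3, P6 1, P7 9, P2 2.
At 21 seats: P4 6, P3 3, P6 1, P7 10, P2 1.
P2 drops from 2 to 1.

P2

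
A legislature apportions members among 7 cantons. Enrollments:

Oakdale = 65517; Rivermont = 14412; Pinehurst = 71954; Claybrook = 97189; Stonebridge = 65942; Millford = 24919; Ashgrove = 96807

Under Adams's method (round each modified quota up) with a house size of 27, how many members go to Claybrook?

Standard divisor 436740/27 ≈ 16175.556; standard quotas: Oakdale 4.050, Rivermont 0.891, Pinehurst 4.448, Claybrook 6.008, Stonebridge 4.077, Millford 1.541, Ashgrove 5.985.
Rounding up gives 5, 1, 5, 7, 5, 2, 6 = 31 seats, so the divisor must be adjusted.
With modified divisor 18700: modified quotas Oakdale 3.504, Rivermont 0.771, Pinehurst 3.848, Claybrook 5.197, Stonebridge 3.526, Millford 1.333, Ashgrove 5.177.
Rounding up: Oakdale 4, Rivermont 1, Pinehurst 4, Claybrook 6, Stonebridge 4, Millford 2, Ashgrove 6 (total 27).
Claybrook receives 6.

6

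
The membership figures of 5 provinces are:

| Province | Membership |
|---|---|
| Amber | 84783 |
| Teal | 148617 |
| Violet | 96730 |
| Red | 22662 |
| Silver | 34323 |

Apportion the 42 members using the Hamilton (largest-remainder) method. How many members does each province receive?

Amber=9, Teal=16, Violet=11, Red=2, Silver=4

Total 387115; standard divisor 387115/42 ≈ 9217.024.
Standard quotas: Amber 9.1985, Teal 16.1242, Violet 10.4947, Red 2.4587, Silver 3.7239.
Lower quotas: Amber 9, Teal 16, Violet 10, Red 2, Silver 3 (sum 40, leaving 2 seats).
Remainders in descending order: Silver 0.7239, Violet 0.4947, Red 0.4587, Amber 0.1985, Teal 0.1242.
Largest remainders: Silver, Violet receive the extra seats.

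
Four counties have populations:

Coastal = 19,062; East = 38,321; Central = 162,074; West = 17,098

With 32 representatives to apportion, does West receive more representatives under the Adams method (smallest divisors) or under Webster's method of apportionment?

Adams: Coastal 3, East 5, Central 21, West 3.
Webster: Coastal 3, East 5, Central 22, West 2.
West gets 3 under Adams and 2 under Webster.

Adams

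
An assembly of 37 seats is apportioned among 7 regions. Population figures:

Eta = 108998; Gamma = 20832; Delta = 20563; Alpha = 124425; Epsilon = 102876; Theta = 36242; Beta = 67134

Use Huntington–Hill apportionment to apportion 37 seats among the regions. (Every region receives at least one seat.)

Eta=8; Gamma=2; Delta=2; Alpha=9; Epsilon=8; Theta=3; Beta=5

With divisor 13431: modified quotas Eta 8.115, Gamma 1.551, Delta 1.531, Alpha 9.264, Epsilon 7.660, Theta 2.698, Beta 4.998.
Geometric-mean thresholds: Eta √(8·9)=8.485, Gamma √(1·2)=1.414, Delta √(1·2)=1.414, Alpha √(9·10)=9.487, Epsilon √(7·8)=7.483, Theta √(2·3)=2.449, Beta √(4·5)=4.472.
Each quota rounded against its threshold gives Eta 8, Gamma 2, Delta 2, Alpha 9, Epsilon 8, Theta 3, Beta 5 (total 37).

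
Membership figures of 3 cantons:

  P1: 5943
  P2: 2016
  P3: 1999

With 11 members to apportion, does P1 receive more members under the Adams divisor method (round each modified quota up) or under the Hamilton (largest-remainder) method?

Hamilton

Adams: P1 6, P2 3, P3 2.
Hamilton: P1 7, P2 2, P3 2.
P1 gets 6 under Adams and 7 under Hamilton.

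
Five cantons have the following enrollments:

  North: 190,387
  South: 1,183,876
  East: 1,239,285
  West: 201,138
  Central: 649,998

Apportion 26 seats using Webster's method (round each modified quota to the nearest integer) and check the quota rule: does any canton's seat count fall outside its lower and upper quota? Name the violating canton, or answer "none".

Standard quotas: North 1.429, South 8.884, East 9.300, West 1.509, Central 4.878.
Webster allocation: North 1, South 9, East 9, West 2, Central 5.
Every allocation lies between the lower and upper quota.

none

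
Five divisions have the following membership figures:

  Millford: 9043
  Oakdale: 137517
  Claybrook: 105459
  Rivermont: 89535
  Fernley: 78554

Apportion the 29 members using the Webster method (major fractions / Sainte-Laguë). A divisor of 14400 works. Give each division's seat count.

With modified divisor 14400: modified quotas Millford 0.628, Oakdale 9.550, Claybrook 7.324, Rivermont 6.218, Fernley 5.455.
Rounding to the nearest integer: Millford 1, Oakdale 10, Claybrook 7, Rivermont 6, Fernley 5 (total 29).

Millford 1; Oakdale 10; Claybrook 7; Rivermont 6; Fernley 5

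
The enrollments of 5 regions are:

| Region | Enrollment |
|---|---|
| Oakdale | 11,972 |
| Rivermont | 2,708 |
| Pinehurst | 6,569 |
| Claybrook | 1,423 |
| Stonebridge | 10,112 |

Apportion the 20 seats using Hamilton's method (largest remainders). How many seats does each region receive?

Oakdale=7, Rivermont=2, Pinehurst=4, Claybrook=1, Stonebridge=6

Standard divisor: 32784 ÷ 20 ≈ 1639.2.
Standard quotas: Oakdale 7.3036, Rivermont 1.6520, Pinehurst 4.0074, Claybrook 0.8681, Stonebridge 6.1689.
Lower quotas: Oakdale 7, Rivermont 1, Pinehurst 4, Claybrook 0, Stonebridge 6 (sum 18, leaving 2 seats).
Remainders in descending order: Claybrook 0.8681, Rivermont 0.6520, Oakdale 0.3036, Stonebridge 0.1689, Pinehurst 0.0074.
The surplus seats go to Claybrook, Rivermont.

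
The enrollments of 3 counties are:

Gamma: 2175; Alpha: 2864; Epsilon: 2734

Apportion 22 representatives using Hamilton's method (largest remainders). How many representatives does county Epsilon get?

Total 7773; standard divisor 7773/22 ≈ 353.318.
Standard quotas: Gamma 6.156, Alpha 8.106, Epsilon 7.738.
Lower quotas: Gamma 6, Alpha 8, Epsilon 7 (sum 21, leaving 1 seat).
Remainders in descending order: Epsilon 0.738, Gamma 0.156, Alpha 0.106.
Largest remainder: Epsilon receives the extra seat.
Epsilon receives 8.

8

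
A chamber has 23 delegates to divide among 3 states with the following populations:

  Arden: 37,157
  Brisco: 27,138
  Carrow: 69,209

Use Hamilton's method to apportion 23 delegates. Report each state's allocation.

Total 133504; standard divisor 133504/23 ≈ 5804.522.
Standard quotas: Arden 6.4014, Brisco 4.6753, Carrow 11.9233.
Lower quotas: Arden 6, Brisco 4, Carrow 11 (sum 21, leaving 2 seats).
Remainders in descending order: Carrow 0.9233, Brisco 0.6753, Arden 0.4014.
The surplus seats go to Carrow, Brisco.

Arden 6; Brisco 5; Carrow 12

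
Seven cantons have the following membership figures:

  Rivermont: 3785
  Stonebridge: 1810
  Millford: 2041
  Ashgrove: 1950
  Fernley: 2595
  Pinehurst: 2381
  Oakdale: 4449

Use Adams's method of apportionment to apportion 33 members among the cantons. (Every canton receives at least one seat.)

Standard divisor 19011/33 ≈ 576.091; standard quotas: Rivermont 6.570, Stonebridge 3.142, Millford 3.543, Ashgrove 3.385, Fernley 4.504, Pinehurst 4.133, Oakdale 7.723.
Rounding up gives 7, 4, 4, 4, 5, 5, 8 = 37 seats, so the divisor must be adjusted.
With modified divisor 640: modified quotas Rivermont 5.914, Stonebridge 2.828, Millford 3.189, Ashgrove 3.047, Fernley 4.055, Pinehurst 3.720, Oakdale 6.952.
Rounding up: Rivermont 6, Stonebridge 3, Millford 4, Ashgrove 4, Fernley 5, Pinehurst 4, Oakdale 7 (total 33).

Rivermont=6; Stonebridge=3; Millford=4; Ashgrove=4; Fernley=5; Pinehurst=4; Oakdale=7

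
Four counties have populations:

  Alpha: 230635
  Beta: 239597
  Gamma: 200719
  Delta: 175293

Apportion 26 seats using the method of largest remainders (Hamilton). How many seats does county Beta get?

7

Total 846244; standard divisor 846244/26 ≈ 32547.846.
Standard quotas: Alpha 7.0860, Beta 7.3614, Gamma 6.1669, Delta 5.3857.
Lower quotas: Alpha 7, Beta 7, Gamma 6, Delta 5 (sum 25, leaving 1 seat).
Remainders in descending order: Delta 0.3857, Beta 0.3614, Gamma 0.1669, Alpha 0.0860.
The surplus seat goes to Delta.
Beta receives 7.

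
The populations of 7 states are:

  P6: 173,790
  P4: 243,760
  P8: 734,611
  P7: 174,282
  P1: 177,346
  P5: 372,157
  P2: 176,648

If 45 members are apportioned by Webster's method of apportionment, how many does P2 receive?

4

Standard divisor 2052594/45 ≈ 45613.2; standard quotas: P6 3.810, P4 5.344, P8 16.105, P7 3.821, P1 3.888, P5 8.159, P2 3.873.
Rounding to the nearest integer gives P6 4, P4 5, P8 16, P7 4, P1 4, P5 8, P2 4 — total 45, matching the house size, so no adjustment is needed.
P2 receives 4.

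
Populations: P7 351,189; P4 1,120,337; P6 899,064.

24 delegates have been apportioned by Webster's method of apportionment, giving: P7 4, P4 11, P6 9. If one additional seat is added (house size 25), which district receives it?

Priority for the next seat is population ÷ (current seats + 0.5).
Priorities: P7 78042.000, P4 97420.609, P6 94638.316.
Highest priority: P4.

P4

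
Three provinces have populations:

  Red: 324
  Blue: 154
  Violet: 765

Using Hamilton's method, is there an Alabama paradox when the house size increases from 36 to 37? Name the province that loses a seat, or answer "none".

At 36 seats: Red 9, Blue 5, Violet 22.
At 37 seats: Red 10, Blue 4, Violet 23.
Blue drops from 5 to 4.

Blue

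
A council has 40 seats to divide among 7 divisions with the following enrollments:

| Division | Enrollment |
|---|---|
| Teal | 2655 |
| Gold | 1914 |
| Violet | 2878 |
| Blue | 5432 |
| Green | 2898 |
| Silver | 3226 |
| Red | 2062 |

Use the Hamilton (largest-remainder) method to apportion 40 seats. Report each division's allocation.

Teal 5, Gold 4, Violet 5, Blue 10, Green 6, Silver 6, Red 4

The standard divisor is 21065/40 ≈ 526.625.
Standard quotas: Teal 5.0415, Gold 3.6345, Violet 5.4650, Blue 10.3147, Green 5.5030, Silver 6.1258, Red 3.9155.
Lower quotas: Teal 5, Gold 3, Violet 5, Blue 10, Green 5, Silver 6, Red 3 (sum 37, leaving 3 seats).
Remainders in descending order: Red 0.9155, Gold 0.6345, Green 0.5030, Violet 0.4650, Blue 0.3147, Silver 0.1258, Teal 0.0415.
Largest remainders: Red, Gold, Green receive the extra seats.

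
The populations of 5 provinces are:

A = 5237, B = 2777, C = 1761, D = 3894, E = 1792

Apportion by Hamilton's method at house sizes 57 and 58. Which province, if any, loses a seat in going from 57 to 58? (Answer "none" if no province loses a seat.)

C

At 57 seats: A 19, B 10, C 7, D 14, E 7.
At 58 seats: A 20, B 10, C 6, D 15, E 7.
C drops from 7 to 6.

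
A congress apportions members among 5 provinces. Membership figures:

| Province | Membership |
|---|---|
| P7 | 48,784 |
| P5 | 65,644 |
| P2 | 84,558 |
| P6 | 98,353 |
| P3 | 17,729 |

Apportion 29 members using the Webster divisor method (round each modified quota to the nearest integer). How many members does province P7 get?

Standard divisor 315068/29 ≈ 10864.414; standard quotas: P7 4.490, P5 6.042, P2 7.783, P6 9.053, P3 1.632.
Rounding to the nearest integer gives P7 4, P5 6, P2 8, P6 9, P3 2 — total 29, matching the house size, so no adjustment is needed.
P7 receives 4.

4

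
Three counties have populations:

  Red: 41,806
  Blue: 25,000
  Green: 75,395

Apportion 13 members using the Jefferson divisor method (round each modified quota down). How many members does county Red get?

Standard divisor 142201/13 ≈ 10938.538; standard quotas: Red 3.822, Blue 2.285, Green 6.893.
Rounding down gives 3, 2, 6 = 11 seats, so the divisor must be adjusted.
With modified divisor 9900: modified quotas Red 4.223, Blue 2.525, Green 7.616.
Rounding down: Red 4, Blue 2, Green 7 (total 13).
Red receives 4.

4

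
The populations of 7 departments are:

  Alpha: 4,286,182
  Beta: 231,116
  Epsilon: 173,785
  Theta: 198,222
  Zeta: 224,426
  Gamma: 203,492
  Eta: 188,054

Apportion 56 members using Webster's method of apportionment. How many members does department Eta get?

2

Standard divisor 5505277/56 ≈ 98308.518; standard quotas: Alpha 43.599, Beta 2.351, Epsilon 1.768, Theta 2.016, Zeta 2.283, Gamma 2.070, Eta 1.913.
Rounding to the nearest integer gives Alpha 44, Beta 2, Epsilon 2, Theta 2, Zeta 2, Gamma 2, Eta 2 — total 56, matching the house size, so no adjustment is needed.
Eta receives 2.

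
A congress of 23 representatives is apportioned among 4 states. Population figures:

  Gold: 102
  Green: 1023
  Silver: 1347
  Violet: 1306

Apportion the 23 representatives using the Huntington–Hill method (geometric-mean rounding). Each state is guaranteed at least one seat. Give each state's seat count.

With divisor 167: modified quotas Gold 0.611, Green 6.126, Silver 8.066, Violet 7.820.
Geometric-mean thresholds: Gold (min 1), Green √(6·7)=6.481, Silver √(8·9)=8.485, Violet √(7·8)=7.483.
Each quota rounded against its threshold gives Gold 1, Green 6, Silver 8, Violet 8 (total 23).

Gold: 1, Green: 6, Silver: 8, Violet: 8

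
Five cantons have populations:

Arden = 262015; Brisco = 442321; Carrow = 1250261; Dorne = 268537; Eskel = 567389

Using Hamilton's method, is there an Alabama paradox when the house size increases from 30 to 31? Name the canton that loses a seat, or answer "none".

At 30 seats: Arden 3, Brisco 5, Carrow 13, Dorne 3, Eskel 6.
At 31 seats: Arden 3, Brisco 5, Carrow 14, Dorne 3, Eskel 6.
No canton's allocation decreased.

none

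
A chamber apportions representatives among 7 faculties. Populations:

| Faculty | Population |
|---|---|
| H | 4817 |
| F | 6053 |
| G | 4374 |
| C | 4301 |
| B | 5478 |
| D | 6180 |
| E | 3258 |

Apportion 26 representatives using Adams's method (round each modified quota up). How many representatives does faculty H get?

4

Standard divisor 34461/26 ≈ 1325.423; standard quotas: H 3.634, F 4.567, G 3.300, C 3.245, B 4.133, D 4.663, E 2.458.
Rounding up gives 4, 5, 4, 4, 5, 5, 3 = 30 seats, so the divisor must be adjusted.
With modified divisor 1530: modified quotas H 3.148, F 3.956, G 2.859, C 2.811, B 3.580, D 4.039, E 2.129.
Rounding up: H 4, F 4, G 3, C 3, B 4, D 5, E 3 (total 26).
H receives 4.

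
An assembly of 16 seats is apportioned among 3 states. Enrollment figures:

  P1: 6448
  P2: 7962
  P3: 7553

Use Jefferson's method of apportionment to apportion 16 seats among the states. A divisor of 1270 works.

With modified divisor 1270: modified quotas P1 5.077, P2 6.269, P3 5.947.
Rounding down: P1 5, P2 6, P3 5 (total 16).

P1=5; P2=6; P3=5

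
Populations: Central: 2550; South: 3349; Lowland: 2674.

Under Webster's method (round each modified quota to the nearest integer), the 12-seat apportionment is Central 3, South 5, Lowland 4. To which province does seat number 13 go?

Central

Priority for the next seat is population ÷ (current seats + 0.5).
Priorities: Central 728.571, South 608.909, Lowland 594.222.
Highest priority: Central.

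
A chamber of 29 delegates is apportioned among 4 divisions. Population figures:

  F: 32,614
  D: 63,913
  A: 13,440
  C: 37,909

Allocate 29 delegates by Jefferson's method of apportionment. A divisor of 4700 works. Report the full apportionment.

With modified divisor 4700: modified quotas F 6.939, D 13.599, A 2.860, C 8.066.
Rounding down: F 6, D 13, A 2, C 8 (total 29).

F: 6, D: 13, A: 2, C: 8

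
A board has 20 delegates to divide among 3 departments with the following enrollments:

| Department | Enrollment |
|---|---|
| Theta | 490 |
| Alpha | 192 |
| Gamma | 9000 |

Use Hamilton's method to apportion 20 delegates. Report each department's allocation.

The standard divisor is 9682/20 ≈ 484.1.
Standard quotas: Theta 1.0122, Alpha 0.3966, Gamma 18.5912.
Lower quotas: Theta 1, Alpha 0, Gamma 18 (sum 19, leaving 1 seat).
Remainders in descending order: Gamma 0.5912, Alpha 0.3966, Theta 0.0122.
Largest remainder: Gamma receives the extra seat.

Theta 1, Alpha 0, Gamma 19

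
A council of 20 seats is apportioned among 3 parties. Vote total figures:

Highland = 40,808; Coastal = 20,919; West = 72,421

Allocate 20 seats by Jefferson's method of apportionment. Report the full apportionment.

Standard divisor 134148/20 ≈ 6707.4; standard quotas: Highland 6.084, Coastal 3.119, West 10.797.
Rounding down gives 6, 3, 10 = 19 seats, so the divisor must be adjusted.
With modified divisor 6300: modified quotas Highland 6.477, Coastal 3.320, West 11.495.
Rounding down: Highland 6, Coastal 3, West 11 (total 20).

Highland=6, Coastal=3, West=11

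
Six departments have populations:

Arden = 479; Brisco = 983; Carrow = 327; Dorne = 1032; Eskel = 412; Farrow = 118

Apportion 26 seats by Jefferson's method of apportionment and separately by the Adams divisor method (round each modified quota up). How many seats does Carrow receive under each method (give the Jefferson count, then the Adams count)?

Jefferson: Arden 4, Brisco 8, Carrow 2, Dorne 8, Eskel 3, Farrow 1.
Adams: Arden 4, Brisco 7, Carrow 3, Dorne 8, Eskel 3, Farrow 1.
Carrow gets 2 under Jefferson and 3 under Adams.

2 and 3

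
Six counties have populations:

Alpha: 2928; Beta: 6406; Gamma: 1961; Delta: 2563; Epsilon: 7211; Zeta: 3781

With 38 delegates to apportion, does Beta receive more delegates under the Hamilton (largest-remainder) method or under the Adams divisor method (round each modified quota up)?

Hamilton

Hamilton: Alpha 4, Beta 10, Gamma 3, Delta 4, Epsilon 11, Zeta 6.
Adams: Alpha 5, Beta 9, Gamma 3, Delta 4, Epsilon 11, Zeta 6.
Beta gets 10 under Hamilton and 9 under Adams.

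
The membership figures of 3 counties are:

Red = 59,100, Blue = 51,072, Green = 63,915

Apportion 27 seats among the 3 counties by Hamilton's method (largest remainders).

The standard divisor is 174087/27 ≈ 6447.667.
Standard quotas: Red 9.1661, Blue 7.9210, Green 9.9129.
Lower quotas: Red 9, Blue 7, Green 9 (sum 25, leaving 2 seats).
Remainders in descending order: Blue 0.9210, Green 0.9129, Red 0.1661.
The surplus seats go to Blue, Green.

Red=9, Blue=8, Green=10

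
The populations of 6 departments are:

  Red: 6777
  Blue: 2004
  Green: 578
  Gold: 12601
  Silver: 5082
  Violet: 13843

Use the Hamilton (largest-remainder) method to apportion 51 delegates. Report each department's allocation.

Red 8, Blue 3, Green 1, Gold 16, Silver 6, Violet 17

The standard divisor is 40885/51 ≈ 801.667.
Standard quotas: Red 8.4536, Blue 2.4998, Green 0.7210, Gold 15.7185, Silver 6.3393, Violet 17.2678.
Lower quotas: Red 8, Blue 2, Green 0, Gold 15, Silver 6, Violet 17 (sum 48, leaving 3 seats).
Remainders in descending order: Green 0.7210, Gold 0.7185, Blue 0.4998, Red 0.4536, Silver 0.3393, Violet 0.2678.
Largest remainders: Green, Gold, Blue receive the extra seats.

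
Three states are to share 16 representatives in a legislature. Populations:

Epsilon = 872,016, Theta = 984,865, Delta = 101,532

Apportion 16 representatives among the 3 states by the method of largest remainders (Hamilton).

Total 1958413; standard divisor 1958413/16 ≈ 122400.812.
Standard quotas: Epsilon 7.1243, Theta 8.0462, Delta 0.8295.
Lower quotas: Epsilon 7, Theta 8, Delta 0 (sum 15, leaving 1 seat).
Remainders in descending order: Delta 0.8295, Epsilon 0.1243, Theta 0.0462.
Largest remainder: Delta receives the extra seat.

Epsilon=7; Theta=8; Delta=1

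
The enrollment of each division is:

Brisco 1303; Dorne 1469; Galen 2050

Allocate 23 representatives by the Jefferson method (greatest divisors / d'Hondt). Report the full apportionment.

Standard divisor 4822/23 ≈ 209.652; standard quotas: Brisco 6.215, Dorne 7.007, Galen 9.778.
Rounding down gives 6, 7, 9 = 22 seats, so the divisor must be adjusted.
With modified divisor 200: modified quotas Brisco 6.515, Dorne 7.345, Galen 10.250.
Rounding down: Brisco 6, Dorne 7, Galen 10 (total 23).

Brisco 6, Dorne 7, Galen 10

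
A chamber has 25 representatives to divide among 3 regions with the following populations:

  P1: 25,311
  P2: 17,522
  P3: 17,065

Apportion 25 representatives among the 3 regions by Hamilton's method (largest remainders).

P1 11; P2 7; P3 7

Total 59898; standard divisor 59898/25 ≈ 2395.92.
Standard quotas: P1 10.5642, P2 7.3133, P3 7.1225.
Lower quotas: P1 10, P2 7, P3 7 (sum 24, leaving 1 seat).
Remainders in descending order: P1 0.5642, P2 0.3133, P3 0.1225.
The surplus seat goes to P1.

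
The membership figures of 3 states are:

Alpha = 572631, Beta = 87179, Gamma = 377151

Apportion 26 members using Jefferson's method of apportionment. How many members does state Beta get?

Standard divisor 1036961/26 ≈ 39883.115; standard quotas: Alpha 14.358, Beta 2.186, Gamma 9.456.
Rounding down gives 14, 2, 9 = 25 seats, so the divisor must be adjusted.
With modified divisor 37900: modified quotas Alpha 15.109, Beta 2.300, Gamma 9.951.
Rounding down: Alpha 15, Beta 2, Gamma 9 (total 26).
Beta receives 2.

2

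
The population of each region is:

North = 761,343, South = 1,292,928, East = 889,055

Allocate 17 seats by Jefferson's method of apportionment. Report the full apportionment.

North=4, South=8, East=5

Standard divisor 2943326/17 ≈ 173136.824; standard quotas: North 4.397, South 7.468, East 5.135.
Rounding down gives 4, 7, 5 = 16 seats, so the divisor must be adjusted.
With modified divisor 156900: modified quotas North 4.852, South 8.240, East 5.666.
Rounding down: North 4, South 8, East 5 (total 17).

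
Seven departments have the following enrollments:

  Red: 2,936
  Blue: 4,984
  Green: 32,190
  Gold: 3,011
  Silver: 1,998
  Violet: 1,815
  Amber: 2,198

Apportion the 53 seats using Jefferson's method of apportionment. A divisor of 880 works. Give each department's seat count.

Red: 3, Blue: 5, Green: 36, Gold: 3, Silver: 2, Violet: 2, Amber: 2

With modified divisor 880: modified quotas Red 3.336, Blue 5.664, Green 36.580, Gold 3.422, Silver 2.270, Violet 2.062, Amber 2.498.
Rounding down: Red 3, Blue 5, Green 36, Gold 3, Silver 2, Violet 2, Amber 2 (total 53).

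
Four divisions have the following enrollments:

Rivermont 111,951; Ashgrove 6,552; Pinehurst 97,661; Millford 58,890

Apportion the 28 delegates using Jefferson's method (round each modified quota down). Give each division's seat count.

Rivermont 12, Ashgrove 0, Pinehurst 10, Millford 6

Standard divisor 275054/28 ≈ 9823.357; standard quotas: Rivermont 11.396, Ashgrove 0.667, Pinehurst 9.942, Millford 5.995.
Rounding down gives 11, 0, 9, 5 = 25 seats, so the divisor must be adjusted.
With modified divisor 9100: modified quotas Rivermont 12.302, Ashgrove 0.720, Pinehurst 10.732, Millford 6.471.
Rounding down: Rivermont 12, Ashgrove 0, Pinehurst 10, Millford 6 (total 28).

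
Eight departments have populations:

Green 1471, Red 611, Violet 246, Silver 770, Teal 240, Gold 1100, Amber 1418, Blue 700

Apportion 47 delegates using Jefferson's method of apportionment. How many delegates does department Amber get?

11

Standard divisor 6556/47 ≈ 139.489; standard quotas: Green 10.546, Red 4.380, Violet 1.764, Silver 5.520, Teal 1.721, Gold 7.886, Amber 10.166, Blue 5.018.
Rounding down gives 10, 4, 1, 5, 1, 7, 10, 5 = 43 seats, so the divisor must be adjusted.
With modified divisor 126: modified quotas Green 11.675, Red 4.849, Violet 1.952, Silver 6.111, Teal 1.905, Gold 8.730, Amber 11.254, Blue 5.556.
Rounding down: Green 11, Red 4, Violet 1, Silver 6, Teal 1, Gold 8, Amber 11, Blue 5 (total 47).
Amber receives 11.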